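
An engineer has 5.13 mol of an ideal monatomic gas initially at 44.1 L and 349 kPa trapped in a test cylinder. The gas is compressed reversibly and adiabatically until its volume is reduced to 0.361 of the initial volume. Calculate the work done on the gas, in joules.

22400 J

T₁ = P₁V₁/(nR) = 349×44.1/(5.13×8.314) = 361 K.
Adiabatic: TV^(γ−1) = const ⇒ T₂ = 361×(2.77)^0.667 = 712 K; PV^γ = const ⇒ P₂ = 1910 kPa.
ΔU = nCvΔT = 5.13×12.5×(712−361) = 22400 J.
Q = 0 for an adiabatic process, so W = −ΔU = -22400 J.
Work done on the gas = −W_by = 22400 J.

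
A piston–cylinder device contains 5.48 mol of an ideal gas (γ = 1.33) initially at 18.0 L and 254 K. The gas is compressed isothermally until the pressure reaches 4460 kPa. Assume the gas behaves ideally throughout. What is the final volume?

P₁ = nRT₁/V₁ = 5.48×8.314×254/18.0 = 643 kPa.
Isothermal: T stays 254 K; PV = const ⇒ V₂ = 2.59 L, P₂ = 4460 kPa.

2.59 L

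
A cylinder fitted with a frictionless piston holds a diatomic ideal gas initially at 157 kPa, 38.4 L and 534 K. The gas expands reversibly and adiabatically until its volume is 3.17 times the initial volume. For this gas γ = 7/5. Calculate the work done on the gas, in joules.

-5570 J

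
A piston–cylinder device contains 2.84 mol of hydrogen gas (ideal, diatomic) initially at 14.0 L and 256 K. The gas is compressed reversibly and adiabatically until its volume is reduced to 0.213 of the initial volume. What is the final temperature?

475 K

P₁ = nRT₁/V₁ = 2.84×8.314×256/14.0 = 432 kPa.
Adiabatic: TV^(γ−1) = const ⇒ T₂ = 256×(4.69)^0.400 = 475 K; PV^γ = const ⇒ P₂ = 3760 kPa.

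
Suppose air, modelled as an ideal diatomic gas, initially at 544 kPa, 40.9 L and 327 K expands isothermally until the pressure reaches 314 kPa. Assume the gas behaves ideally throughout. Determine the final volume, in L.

Isothermal: T stays 327 K; PV = const ⇒ V₂ = 70.9 L, P₂ = 314 kPa.

70.9 L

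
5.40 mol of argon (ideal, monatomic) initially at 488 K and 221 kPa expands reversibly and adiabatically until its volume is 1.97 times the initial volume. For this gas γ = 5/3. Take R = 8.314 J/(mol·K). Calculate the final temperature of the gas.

311 K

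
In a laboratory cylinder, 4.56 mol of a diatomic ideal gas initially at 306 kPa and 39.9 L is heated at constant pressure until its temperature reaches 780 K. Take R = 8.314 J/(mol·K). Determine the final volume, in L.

T₁ = P₁V₁/(nR) = 306×39.9/(4.56×8.314) = 322 K.
Isobaric: P stays 306 kPa; V/T = const ⇒ T₂ = 780 K, V₂ = 96.6 L.

96.6 L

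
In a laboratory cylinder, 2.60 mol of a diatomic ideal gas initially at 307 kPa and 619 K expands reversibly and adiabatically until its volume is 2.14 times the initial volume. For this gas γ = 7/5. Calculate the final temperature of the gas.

V₁ = nRT₁/P₁ = 2.60×8.314×619/307 = 43.6 L.
Adiabatic: TV^(γ−1) = const ⇒ T₂ = 619×(0.467)^0.400 = 457 K; PV^γ = const ⇒ P₂ = 106 kPa.

457 K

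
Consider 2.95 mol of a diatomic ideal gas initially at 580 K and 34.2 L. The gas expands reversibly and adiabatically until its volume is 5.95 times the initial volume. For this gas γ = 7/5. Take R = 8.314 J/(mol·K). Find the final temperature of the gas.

P₁ = nRT₁/V₁ = 2.95×8.314×580/34.2 = 416 kPa.
Adiabatic: TV^(γ−1) = const ⇒ T₂ = 580×(0.168)^0.400 = 284 K; PV^γ = const ⇒ P₂ = 34.3 kPa.

284 K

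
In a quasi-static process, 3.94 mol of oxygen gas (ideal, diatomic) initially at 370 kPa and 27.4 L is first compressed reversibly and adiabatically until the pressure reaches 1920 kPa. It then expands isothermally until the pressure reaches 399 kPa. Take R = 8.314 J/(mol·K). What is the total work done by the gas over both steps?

T₁ = P₁V₁/(nR) = 370×27.4/(3.94×8.314) = 309 K.
Step 1 — Adiabatic: T₂/T₁ = (P₂/P₁)^((γ−1)/γ) ⇒ T₂ = 309×(5.19)^0.286 = 495 K; V₂ = 8.45 L.
ΔU = nCvΔT = 3.94×20.8×(495−309) = 15200 J.
Q = 0 for an adiabatic process, so W = −ΔU = -15200 J.
State after step 1: P = 1920 kPa, V = 8.45 L, T = 495 K.
Step 2 — Isothermal: T stays 495 K; PV = const ⇒ V₂ = 40.7 L, P₂ = 399 kPa.
ΔU = 0 (ideal gas, T constant).
W = nRT ln(V₂/V₁) = 3.94×8.314×495×ln(4.81) = 25500 J.
Q = ΔU + W = 25500 J.
Net over both steps: W = 10300 J, Q = 25500 J, ΔU = 15200 J.

10300 J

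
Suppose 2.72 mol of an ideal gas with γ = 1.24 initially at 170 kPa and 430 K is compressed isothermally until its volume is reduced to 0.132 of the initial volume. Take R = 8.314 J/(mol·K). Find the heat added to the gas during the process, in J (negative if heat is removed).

-19700 J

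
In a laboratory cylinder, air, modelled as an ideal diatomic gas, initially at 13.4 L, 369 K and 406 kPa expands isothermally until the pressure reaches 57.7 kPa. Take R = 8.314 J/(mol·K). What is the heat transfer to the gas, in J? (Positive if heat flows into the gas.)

10600 J

n = P₁V₁/(RT₁) = 406×13.4/(8.314×369) = 1.77 mol.
Isothermal: T stays 369 K; PV = const ⇒ V₂ = 94.3 L, P₂ = 57.7 kPa.
ΔU = 0 (ideal gas, T constant).
W = nRT ln(V₂/V₁) = 1.77×8.314×369×ln(7.04) = 10600 J.
Q = ΔU + W = 10600 J.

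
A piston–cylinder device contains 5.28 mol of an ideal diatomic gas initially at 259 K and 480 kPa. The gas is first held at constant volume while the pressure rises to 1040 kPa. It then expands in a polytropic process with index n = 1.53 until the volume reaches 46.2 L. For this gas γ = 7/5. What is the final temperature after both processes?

394 K

V₁ = nRT₁/P₁ = 5.28×8.314×259/480 = 23.7 L.
Step 1 — Isochoric: V stays 23.7 L; P/T = const ⇒ T₂ = 561 K, P₂ = 1040 kPa.
W = 0 (no volume change).
ΔU = nCvΔT = 5.28×20.8×(561−259) = 33200 J.
Q = ΔU = 33200 J.
State after step 1: P = 1040 kPa, V = 23.7 L, T = 561 K.
Step 2 — Polytropic n=1.53: T₂ = T₁(V₁/V₂)^(n−1) = 561×(0.513)^0.53 = 394 K; P₂ = P₁(V₁/V₂)^n = 374 kPa.
W = (P₁V₁−P₂V₂)/(n−1) = (1040×23.7−374×46.2)/0.53 = 13900 J.
ΔU = nCvΔT = 5.28×20.8×(394−561) = -18400 J.
Q = ΔU + W = -4500 J.
Net over both steps: W = 13900 J, Q = 28700 J, ΔU = 14800 J.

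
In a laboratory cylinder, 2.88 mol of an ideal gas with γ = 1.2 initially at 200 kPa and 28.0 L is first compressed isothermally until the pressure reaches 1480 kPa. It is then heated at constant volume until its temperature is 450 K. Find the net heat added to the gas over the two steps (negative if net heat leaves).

T₁ = P₁V₁/(nR) = 200×28.0/(2.88×8.314) = 234 K.
Step 1 — Isothermal: T stays 234 K; PV = const ⇒ V₂ = 3.78 L, P₂ = 1480 kPa.
ΔU = 0 (ideal gas, T constant).
W = nRT ln(V₂/V₁) = 2.88×8.314×234×ln(0.135) = -11200 J.
Q = ΔU + W = -11200 J.
State after step 1: P = 1480 kPa, V = 3.78 L, T = 234 K.
Step 2 — Isochoric: V stays 3.78 L; P/T = const ⇒ T₂ = 450 K, P₂ = 2850 kPa.
W = 0 (no volume change).
ΔU = nCvΔT = 2.88×41.6×(450−234) = 25900 J.
Q = ΔU = 25900 J.
Net over both steps: W = -11200 J, Q = 14700 J, ΔU = 25900 J.

14700 J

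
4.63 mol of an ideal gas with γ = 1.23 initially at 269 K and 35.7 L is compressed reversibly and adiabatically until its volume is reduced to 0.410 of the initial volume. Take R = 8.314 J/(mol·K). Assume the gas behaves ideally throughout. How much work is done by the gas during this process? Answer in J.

-10200 J

P₁ = nRT₁/V₁ = 4.63×8.314×269/35.7 = 290 kPa.
Adiabatic: TV^(γ−1) = const ⇒ T₂ = 269×(2.44)^0.230 = 330 K; PV^γ = const ⇒ P₂ = 868 kPa.
ΔU = nCvΔT = 4.63×36.1×(330−269) = 10200 J.
Q = 0 for an adiabatic process, so W = −ΔU = -10200 J.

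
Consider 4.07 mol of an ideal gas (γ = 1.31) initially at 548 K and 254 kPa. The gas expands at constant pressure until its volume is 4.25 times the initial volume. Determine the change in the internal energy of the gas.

194000 J

V₁ = nRT₁/P₁ = 4.07×8.314×548/254 = 73.0 L.
Isobaric: P stays 254 kPa; V/T = const ⇒ T₂ = 2330 K, V₂ = 310 L.
For an ideal gas ΔU = nCvΔT with Cv = R/(γ−1) = 26.8 J/(mol·K).
ΔU = 4.07×26.8×(2330−548) = 194000 J.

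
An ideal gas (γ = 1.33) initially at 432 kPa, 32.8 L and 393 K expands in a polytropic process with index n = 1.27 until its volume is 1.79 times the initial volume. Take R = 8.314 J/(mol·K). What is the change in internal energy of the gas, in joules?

n = P₁V₁/(RT₁) = 432×32.8/(8.314×393) = 4.34 mol.
Polytropic n=1.27: T₂ = T₁(V₁/V₂)^(n−1) = 393×(0.559)^0.27 = 336 K; P₂ = P₁(V₁/V₂)^n = 206 kPa.
For an ideal gas ΔU = nCvΔT with Cv = R/(γ−1) = 25.2 J/(mol·K).
ΔU = 4.34×25.2×(336−393) = -6250 J.

-6250 J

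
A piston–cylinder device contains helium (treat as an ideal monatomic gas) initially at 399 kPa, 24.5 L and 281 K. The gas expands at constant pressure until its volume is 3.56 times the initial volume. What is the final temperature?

1000 K

Isobaric: P stays 399 kPa; V/T = const ⇒ T₂ = 1000 K, V₂ = 87.2 L.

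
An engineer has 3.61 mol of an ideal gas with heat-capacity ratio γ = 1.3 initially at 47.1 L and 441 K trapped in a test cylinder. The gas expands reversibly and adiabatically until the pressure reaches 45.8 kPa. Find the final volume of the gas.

P₁ = nRT₁/V₁ = 3.61×8.314×441/47.1 = 281 kPa.
Adiabatic: T₂/T₁ = (P₂/P₁)^((γ−1)/γ) ⇒ T₂ = 441×(0.163)^0.231 = 290 K; V₂ = 190 L.

190 L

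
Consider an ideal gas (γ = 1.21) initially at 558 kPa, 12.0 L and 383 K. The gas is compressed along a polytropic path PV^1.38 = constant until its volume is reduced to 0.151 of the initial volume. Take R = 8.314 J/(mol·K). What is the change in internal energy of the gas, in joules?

n = P₁V₁/(RT₁) = 558×12.0/(8.314×383) = 2.10 mol.
Polytropic n=1.38: T₂ = T₁(V₁/V₂)^(n−1) = 383×(6.62)^0.38 = 786 K; P₂ = P₁(V₁/V₂)^n = 7580 kPa.
For an ideal gas ΔU = nCvΔT with Cv = R/(γ−1) = 39.6 J/(mol·K).
ΔU = 2.10×39.6×(786−383) = 33500 J.

33500 J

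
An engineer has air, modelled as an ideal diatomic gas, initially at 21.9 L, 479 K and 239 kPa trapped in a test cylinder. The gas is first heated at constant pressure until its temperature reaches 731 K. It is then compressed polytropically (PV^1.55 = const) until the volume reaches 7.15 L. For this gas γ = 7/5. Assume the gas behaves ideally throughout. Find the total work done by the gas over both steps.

n = P₁V₁/(RT₁) = 239×21.9/(8.314×479) = 1.31 mol.
Step 1 — Isobaric: P stays 239 kPa; V/T = const ⇒ T₂ = 731 K, V₂ = 33.4 L.
W = PΔV = 239×(33.4−21.9) kPa·L = 2750 J.
ΔU = nCvΔT = 1.31×20.8×(731−479) = 6880 J.
Q = ΔU + W = nCpΔT = 9640 J.
State after step 1: P = 239 kPa, V = 33.4 L, T = 731 K.
Step 2 — Polytropic n=1.55: T₂ = T₁(V₁/V₂)^(n−1) = 731×(4.67)^0.55 = 1710 K; P₂ = P₁(V₁/V₂)^n = 2610 kPa.
W = (P₁V₁−P₂V₂)/(n−1) = (239×33.4−2610×7.15)/0.55 = -19400 J.
ΔU = nCvΔT = 1.31×20.8×(1710−731) = 26700 J.
Q = ΔU + W = 7270 J.
Net over both steps: W = -16600 J, Q = 16900 J, ΔU = 33500 J.

-16600 J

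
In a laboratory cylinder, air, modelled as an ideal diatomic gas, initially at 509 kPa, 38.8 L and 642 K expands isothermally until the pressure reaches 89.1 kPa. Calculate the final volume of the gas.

222 L

Isothermal: T stays 642 K; PV = const ⇒ V₂ = 222 L, P₂ = 89.1 kPa.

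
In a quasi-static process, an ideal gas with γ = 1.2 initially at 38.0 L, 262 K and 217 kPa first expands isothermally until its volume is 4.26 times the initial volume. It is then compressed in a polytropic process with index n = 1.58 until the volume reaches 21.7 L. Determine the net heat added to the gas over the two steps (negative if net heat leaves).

71600 J

n = P₁V₁/(RT₁) = 217×38.0/(8.314×262) = 3.79 mol.
Step 1 — Isothermal: T stays 262 K; PV = const ⇒ V₂ = 162 L, P₂ = 50.9 kPa.
ΔU = 0 (ideal gas, T constant).
W = nRT ln(V₂/V₁) = 3.79×8.314×262×ln(4.26) = 12000 J.
Q = ΔU + W = 12000 J.
State after step 1: P = 50.9 kPa, V = 162 L, T = 262 K.
Step 2 — Polytropic n=1.58: T₂ = T₁(V₁/V₂)^(n−1) = 262×(7.46)^0.58 = 840 K; P₂ = P₁(V₁/V₂)^n = 1220 kPa.
W = (P₁V₁−P₂V₂)/(n−1) = (50.9×162−1220×21.7)/0.58 = -31400 J.
ΔU = nCvΔT = 3.79×41.6×(840−262) = 91000 J.
Q = ΔU + W = 59600 J.
Net over both steps: W = -19400 J, Q = 71600 J, ΔU = 91000 J.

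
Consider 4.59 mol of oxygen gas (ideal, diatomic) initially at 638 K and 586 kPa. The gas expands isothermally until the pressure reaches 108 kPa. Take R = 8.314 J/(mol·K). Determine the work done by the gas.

V₁ = nRT₁/P₁ = 4.59×8.314×638/586 = 41.5 L.
Isothermal: T stays 638 K; PV = const ⇒ V₂ = 225 L, P₂ = 108 kPa.
W = nRT ln(V₂/V₁) = 4.59×8.314×638×ln(5.43) = 41200 J.

41200 J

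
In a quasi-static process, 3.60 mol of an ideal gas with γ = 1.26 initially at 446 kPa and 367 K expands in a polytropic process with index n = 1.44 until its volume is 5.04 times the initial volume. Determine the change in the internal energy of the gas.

V₁ = nRT₁/P₁ = 3.60×8.314×367/446 = 24.6 L.
Polytropic n=1.44: T₂ = T₁(V₁/V₂)^(n−1) = 367×(0.198)^0.44 = 180 K; P₂ = P₁(V₁/V₂)^n = 43.4 kPa.
For an ideal gas ΔU = nCvΔT with Cv = R/(γ−1) = 32.0 J/(mol·K).
ΔU = 3.60×32.0×(180−367) = -21500 J.

-21500 J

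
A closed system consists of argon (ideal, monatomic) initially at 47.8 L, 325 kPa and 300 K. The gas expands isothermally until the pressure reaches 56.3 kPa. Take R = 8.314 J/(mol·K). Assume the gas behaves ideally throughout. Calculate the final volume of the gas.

276 L

Isothermal: T stays 300 K; PV = const ⇒ V₂ = 276 L, P₂ = 56.3 kPa.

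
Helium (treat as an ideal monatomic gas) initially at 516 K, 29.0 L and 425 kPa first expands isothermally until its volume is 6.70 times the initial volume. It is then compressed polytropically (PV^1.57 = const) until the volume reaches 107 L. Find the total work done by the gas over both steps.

14700 J

n = P₁V₁/(RT₁) = 425×29.0/(8.314×516) = 2.87 mol.
Step 1 — Isothermal: T stays 516 K; PV = const ⇒ V₂ = 194 L, P₂ = 63.4 kPa.
ΔU = 0 (ideal gas, T constant).
W = nRT ln(V₂/V₁) = 2.87×8.314×516×ln(6.70) = 23400 J.
Q = ΔU + W = 23400 J.
State after step 1: P = 63.4 kPa, V = 194 L, T = 516 K.
Step 2 — Polytropic n=1.57: T₂ = T₁(V₁/V₂)^(n−1) = 516×(1.82)^0.57 = 725 K; P₂ = P₁(V₁/V₂)^n = 162 kPa.
W = (P₁V₁−P₂V₂)/(n−1) = (63.4×194−162×107)/0.57 = -8760 J.
ΔU = nCvΔT = 2.87×12.5×(725−516) = 7490 J.
Q = ΔU + W = -1270 J.
Net over both steps: W = 14700 J, Q = 22200 J, ΔU = 7490 J.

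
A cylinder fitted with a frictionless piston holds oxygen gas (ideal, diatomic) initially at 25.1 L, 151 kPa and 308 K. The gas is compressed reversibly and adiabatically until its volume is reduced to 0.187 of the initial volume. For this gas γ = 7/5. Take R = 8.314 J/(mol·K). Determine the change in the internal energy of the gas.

n = P₁V₁/(RT₁) = 151×25.1/(8.314×308) = 1.48 mol.
Adiabatic: TV^(γ−1) = const ⇒ T₂ = 308×(5.35)^0.400 = 602 K; PV^γ = const ⇒ P₂ = 1580 kPa.
For an ideal gas ΔU = nCvΔT with Cv = (5/2)R = 20.8 J/(mol·K).
ΔU = 1.48×20.8×(602−308) = 9050 J.

9050 J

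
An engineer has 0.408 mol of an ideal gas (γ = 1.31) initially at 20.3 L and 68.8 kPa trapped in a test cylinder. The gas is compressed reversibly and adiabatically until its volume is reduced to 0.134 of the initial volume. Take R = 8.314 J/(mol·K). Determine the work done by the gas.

-3900 J

T₁ = P₁V₁/(nR) = 68.8×20.3/(0.408×8.314) = 412 K.
Adiabatic: TV^(γ−1) = const ⇒ T₂ = 412×(7.46)^0.310 = 768 K; PV^γ = const ⇒ P₂ = 957 kPa.
ΔU = nCvΔT = 0.408×26.8×(768−412) = 3900 J.
Q = 0 for an adiabatic process, so W = −ΔU = -3900 J.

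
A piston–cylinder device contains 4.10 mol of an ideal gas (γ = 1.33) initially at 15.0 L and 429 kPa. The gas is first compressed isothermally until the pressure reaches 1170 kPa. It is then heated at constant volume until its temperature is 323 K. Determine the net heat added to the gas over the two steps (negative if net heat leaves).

7410 J

T₁ = P₁V₁/(nR) = 429×15.0/(4.10×8.314) = 189 K.
Step 1 — Isothermal: T stays 189 K; PV = const ⇒ V₂ = 5.50 L, P₂ = 1170 kPa.
ΔU = 0 (ideal gas, T constant).
W = nRT ln(V₂/V₁) = 4.10×8.314×189×ln(0.367) = -6460 J.
Q = ΔU + W = -6460 J.
State after step 1: P = 1170 kPa, V = 5.50 L, T = 189 K.
Step 2 — Isochoric: V stays 5.50 L; P/T = const ⇒ T₂ = 323 K, P₂ = 2000 kPa.
W = 0 (no volume change).
ΔU = nCvΔT = 4.10×25.2×(323−189) = 13900 J.
Q = ΔU = 13900 J.
Net over both steps: W = -6460 J, Q = 7410 J, ΔU = 13900 J.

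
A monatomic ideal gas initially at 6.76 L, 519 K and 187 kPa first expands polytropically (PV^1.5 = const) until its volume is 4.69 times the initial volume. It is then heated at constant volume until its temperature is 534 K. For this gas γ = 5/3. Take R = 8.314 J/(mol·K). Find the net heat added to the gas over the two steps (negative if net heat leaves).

n = P₁V₁/(RT₁) = 187×6.76/(8.314×519) = 0.293 mol.
Step 1 — Polytropic n=1.5: T₂ = T₁(V₁/V₂)^(n−1) = 519×(0.213)^0.50 = 240 K; P₂ = P₁(V₁/V₂)^n = 18.4 kPa.
W = (P₁V₁−P₂V₂)/(n−1) = (187×6.76−18.4×31.7)/0.50 = 1360 J.
ΔU = nCvΔT = 0.293×12.5×(240−519) = -1020 J.
Q = ΔU + W = 340 J.
State after step 1: P = 18.4 kPa, V = 31.7 L, T = 240 K.
Step 2 — Isochoric: V stays 31.7 L; P/T = const ⇒ T₂ = 534 K, P₂ = 41.0 kPa.
W = 0 (no volume change).
ΔU = nCvΔT = 0.293×12.5×(534−240) = 1080 J.
Q = ΔU = 1080 J.
Net over both steps: W = 1360 J, Q = 1420 J, ΔU = 54.8 J.

1420 J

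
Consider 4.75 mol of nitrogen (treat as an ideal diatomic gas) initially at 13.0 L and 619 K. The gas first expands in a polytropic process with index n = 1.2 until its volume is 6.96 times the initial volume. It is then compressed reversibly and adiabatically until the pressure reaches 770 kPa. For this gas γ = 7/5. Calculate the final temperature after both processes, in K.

P₁ = nRT₁/V₁ = 4.75×8.314×619/13.0 = 1880 kPa.
Step 1 — Polytropic n=1.2: T₂ = T₁(V₁/V₂)^(n−1) = 619×(0.144)^0.20 = 420 K; P₂ = P₁(V₁/V₂)^n = 183 kPa.
W = (P₁V₁−P₂V₂)/(n−1) = (1880×13.0−183×90.5)/0.20 = 39300 J.
ΔU = nCvΔT = 4.75×20.8×(420−619) = -19700 J.
Q = ΔU + W = 19700 J.
State after step 1: P = 183 kPa, V = 90.5 L, T = 420 K.
Step 2 — Adiabatic: T₂/T₁ = (P₂/P₁)^((γ−1)/γ) ⇒ T₂ = 420×(4.20)^0.286 = 633 K; V₂ = 32.5 L.
ΔU = nCvΔT = 4.75×20.8×(633−420) = 21000 J.
Q = 0 for an adiabatic process, so W = −ΔU = -21000 J.
Net over both steps: W = 18300 J, Q = 19700 J, ΔU = 1360 J.

633 K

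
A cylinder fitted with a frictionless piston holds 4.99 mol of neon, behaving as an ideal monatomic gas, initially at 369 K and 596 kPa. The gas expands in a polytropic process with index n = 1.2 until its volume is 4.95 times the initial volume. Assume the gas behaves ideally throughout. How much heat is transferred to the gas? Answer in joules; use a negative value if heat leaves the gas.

V₁ = nRT₁/P₁ = 4.99×8.314×369/596 = 25.7 L.
Polytropic n=1.2: T₂ = T₁(V₁/V₂)^(n−1) = 369×(0.202)^0.20 = 268 K; P₂ = P₁(V₁/V₂)^n = 87.4 kPa.
W = (P₁V₁−P₂V₂)/(n−1) = (596×25.7−87.4×127)/0.20 = 21000 J.
ΔU = nCvΔT = 4.99×12.5×(268−369) = -6290 J.
Q = ΔU + W = 14700 J.

14700 J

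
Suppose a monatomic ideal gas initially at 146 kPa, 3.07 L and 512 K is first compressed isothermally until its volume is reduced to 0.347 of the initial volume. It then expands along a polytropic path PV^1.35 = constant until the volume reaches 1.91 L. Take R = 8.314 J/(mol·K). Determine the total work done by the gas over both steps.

-238 J

n = P₁V₁/(RT₁) = 146×3.07/(8.314×512) = 0.105 mol.
Step 1 — Isothermal: T stays 512 K; PV = const ⇒ V₂ = 1.07 L, P₂ = 421 kPa.
ΔU = 0 (ideal gas, T constant).
W = nRT ln(V₂/V₁) = 0.105×8.314×512×ln(0.347) = -474 J.
Q = ΔU + W = -474 J.
State after step 1: P = 421 kPa, V = 1.07 L, T = 512 K.
Step 2 — Polytropic n=1.35: T₂ = T₁(V₁/V₂)^(n−1) = 512×(0.558)^0.35 = 417 K; P₂ = P₁(V₁/V₂)^n = 191 kPa.
W = (P₁V₁−P₂V₂)/(n−1) = (421×1.07−191×1.91)/0.35 = 237 J.
ΔU = nCvΔT = 0.105×12.5×(417−512) = -124 J.
Q = ΔU + W = 112 J.
Net over both steps: W = -238 J, Q = -362 J, ΔU = -124 J.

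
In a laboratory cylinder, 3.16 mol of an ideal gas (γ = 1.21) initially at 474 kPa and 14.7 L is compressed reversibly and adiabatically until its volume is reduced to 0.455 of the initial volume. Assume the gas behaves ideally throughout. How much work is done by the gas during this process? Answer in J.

-5970 J

T₁ = P₁V₁/(nR) = 474×14.7/(3.16×8.314) = 265 K.
Adiabatic: TV^(γ−1) = const ⇒ T₂ = 265×(2.20)^0.210 = 313 K; PV^γ = const ⇒ P₂ = 1230 kPa.
ΔU = nCvΔT = 3.16×39.6×(313−265) = 5970 J.
Q = 0 for an adiabatic process, so W = −ΔU = -5970 J.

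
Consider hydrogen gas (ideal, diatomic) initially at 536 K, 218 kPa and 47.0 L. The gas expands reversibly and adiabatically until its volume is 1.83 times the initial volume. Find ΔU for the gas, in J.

-5500 J

n = P₁V₁/(RT₁) = 218×47.0/(8.314×536) = 2.30 mol.
Adiabatic: TV^(γ−1) = const ⇒ T₂ = 536×(0.546)^0.400 = 421 K; PV^γ = const ⇒ P₂ = 93.5 kPa.
For an ideal gas ΔU = nCvΔT with Cv = (5/2)R = 20.8 J/(mol·K).
ΔU = 2.30×20.8×(421−536) = -5500 J.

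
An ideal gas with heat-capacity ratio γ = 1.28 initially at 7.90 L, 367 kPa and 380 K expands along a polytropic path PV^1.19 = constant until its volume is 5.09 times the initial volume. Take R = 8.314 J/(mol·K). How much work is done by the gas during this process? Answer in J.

4060 J

n = P₁V₁/(RT₁) = 367×7.90/(8.314×380) = 0.918 mol.
Polytropic n=1.19: T₂ = T₁(V₁/V₂)^(n−1) = 380×(0.196)^0.19 = 279 K; P₂ = P₁(V₁/V₂)^n = 52.9 kPa.
W = (P₁V₁−P₂V₂)/(n−1) = (367×7.90−52.9×40.2)/0.19 = 4060 J.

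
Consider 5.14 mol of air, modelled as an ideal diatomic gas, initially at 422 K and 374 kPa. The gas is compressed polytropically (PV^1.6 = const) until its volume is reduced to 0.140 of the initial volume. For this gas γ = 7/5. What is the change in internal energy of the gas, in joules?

102000 J

V₁ = nRT₁/P₁ = 5.14×8.314×422/374 = 48.2 L.
Polytropic n=1.6: T₂ = T₁(V₁/V₂)^(n−1) = 422×(7.14)^0.60 = 1370 K; P₂ = P₁(V₁/V₂)^n = 8690 kPa.
For an ideal gas ΔU = nCvΔT with Cv = (5/2)R = 20.8 J/(mol·K).
ΔU = 5.14×20.8×(1370−422) = 102000 J.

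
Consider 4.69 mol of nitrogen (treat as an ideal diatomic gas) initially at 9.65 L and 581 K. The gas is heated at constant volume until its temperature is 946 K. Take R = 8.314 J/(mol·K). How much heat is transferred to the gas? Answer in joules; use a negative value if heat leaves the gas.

35600 J

P₁ = nRT₁/V₁ = 4.69×8.314×581/9.65 = 2350 kPa.
Isochoric: V stays 9.65 L; P/T = const ⇒ T₂ = 946 K, P₂ = 3820 kPa.
W = 0 (no volume change).
ΔU = nCvΔT = 4.69×20.8×(946−581) = 35600 J.
Q = ΔU = 35600 J.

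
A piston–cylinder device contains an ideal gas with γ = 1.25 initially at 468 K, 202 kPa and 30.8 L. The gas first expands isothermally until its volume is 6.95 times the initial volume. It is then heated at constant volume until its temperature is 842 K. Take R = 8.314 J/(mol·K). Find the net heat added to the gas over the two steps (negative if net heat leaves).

n = P₁V₁/(RT₁) = 202×30.8/(8.314×468) = 1.60 mol.
Step 1 — Isothermal: T stays 468 K; PV = const ⇒ V₂ = 214 L, P₂ = 29.1 kPa.
ΔU = 0 (ideal gas, T constant).
W = nRT ln(V₂/V₁) = 1.60×8.314×468×ln(6.95) = 12100 J.
Q = ΔU + W = 12100 J.
State after step 1: P = 29.1 kPa, V = 214 L, T = 468 K.
Step 2 — Isochoric: V stays 214 L; P/T = const ⇒ T₂ = 842 K, P₂ = 52.3 kPa.
W = 0 (no volume change).
ΔU = nCvΔT = 1.60×33.3×(842−468) = 19900 J.
Q = ΔU = 19900 J.
Net over both steps: W = 12100 J, Q = 31900 J, ΔU = 19900 J.

31900 J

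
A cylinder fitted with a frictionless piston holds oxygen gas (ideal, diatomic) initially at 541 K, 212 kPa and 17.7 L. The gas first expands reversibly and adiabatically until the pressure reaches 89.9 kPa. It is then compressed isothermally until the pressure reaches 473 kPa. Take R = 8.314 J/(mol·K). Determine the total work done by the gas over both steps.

n = P₁V₁/(RT₁) = 212×17.7/(8.314×541) = 0.834 mol.
Step 1 — Adiabatic: T₂/T₁ = (P₂/P₁)^((γ−1)/γ) ⇒ T₂ = 541×(0.424)^0.286 = 423 K; V₂ = 32.7 L.
ΔU = nCvΔT = 0.834×20.8×(423−541) = -2040 J.
Q = 0 for an adiabatic process, so W = −ΔU = 2040 J.
State after step 1: P = 89.9 kPa, V = 32.7 L, T = 423 K.
Step 2 — Isothermal: T stays 423 K; PV = const ⇒ V₂ = 6.21 L, P₂ = 473 kPa.
ΔU = 0 (ideal gas, T constant).
W = nRT ln(V₂/V₁) = 0.834×8.314×423×ln(0.190) = -4880 J.
Q = ΔU + W = -4880 J.
Net over both steps: W = -2840 J, Q = -4880 J, ΔU = -2040 J.

-2840 J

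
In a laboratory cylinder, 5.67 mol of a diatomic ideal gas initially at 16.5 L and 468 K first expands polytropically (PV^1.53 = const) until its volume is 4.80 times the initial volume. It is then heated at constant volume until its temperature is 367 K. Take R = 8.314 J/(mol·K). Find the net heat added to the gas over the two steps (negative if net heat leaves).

11600 J

P₁ = nRT₁/V₁ = 5.67×8.314×468/16.5 = 1340 kPa.
Step 1 — Polytropic n=1.53: T₂ = T₁(V₁/V₂)^(n−1) = 468×(0.208)^0.53 = 204 K; P₂ = P₁(V₁/V₂)^n = 121 kPa.
W = (P₁V₁−P₂V₂)/(n−1) = (1340×16.5−121×79.2)/0.53 = 23500 J.
ΔU = nCvΔT = 5.67×20.8×(204−468) = -31100 J.
Q = ΔU + W = -7640 J.
State after step 1: P = 121 kPa, V = 79.2 L, T = 204 K.
Step 2 — Isochoric: V stays 79.2 L; P/T = const ⇒ T₂ = 367 K, P₂ = 218 kPa.
W = 0 (no volume change).
ΔU = nCvΔT = 5.67×20.8×(367−204) = 19200 J.
Q = ΔU = 19200 J.
Net over both steps: W = 23500 J, Q = 11600 J, ΔU = -11900 J.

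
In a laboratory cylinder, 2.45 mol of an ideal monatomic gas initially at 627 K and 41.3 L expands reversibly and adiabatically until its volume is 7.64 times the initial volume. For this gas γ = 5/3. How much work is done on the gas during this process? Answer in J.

-14200 J

P₁ = nRT₁/V₁ = 2.45×8.314×627/41.3 = 309 kPa.
Adiabatic: TV^(γ−1) = const ⇒ T₂ = 627×(0.131)^0.667 = 162 K; PV^γ = const ⇒ P₂ = 10.4 kPa.
ΔU = nCvΔT = 2.45×12.5×(162−627) = -14200 J.
Q = 0 for an adiabatic process, so W = −ΔU = 14200 J.
Work done on the gas = −W_by = -14200 J.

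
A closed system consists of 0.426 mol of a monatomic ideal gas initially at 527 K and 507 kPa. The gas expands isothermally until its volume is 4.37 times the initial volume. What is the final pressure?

116 kPa

V₁ = nRT₁/P₁ = 0.426×8.314×527/507 = 3.68 L.
Isothermal: T stays 527 K; PV = const ⇒ V₂ = 16.1 L, P₂ = 116 kPa.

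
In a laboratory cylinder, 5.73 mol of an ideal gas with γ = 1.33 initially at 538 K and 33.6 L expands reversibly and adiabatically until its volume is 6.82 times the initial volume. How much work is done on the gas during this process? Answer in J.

P₁ = nRT₁/V₁ = 5.73×8.314×538/33.6 = 763 kPa.
Adiabatic: TV^(γ−1) = const ⇒ T₂ = 538×(0.147)^0.330 = 286 K; PV^γ = const ⇒ P₂ = 59.4 kPa.
ΔU = nCvΔT = 5.73×25.2×(286−538) = -36400 J.
Q = 0 for an adiabatic process, so W = −ΔU = 36400 J.
Work done on the gas = −W_by = -36400 J.

-36400 J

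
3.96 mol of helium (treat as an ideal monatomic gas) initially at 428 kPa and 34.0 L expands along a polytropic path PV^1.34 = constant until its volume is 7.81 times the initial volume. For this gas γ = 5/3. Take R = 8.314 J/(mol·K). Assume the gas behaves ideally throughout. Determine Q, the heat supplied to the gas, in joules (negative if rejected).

10500 J

T₁ = P₁V₁/(nR) = 428×34.0/(3.96×8.314) = 442 K.
Polytropic n=1.34: T₂ = T₁(V₁/V₂)^(n−1) = 442×(0.128)^0.34 = 220 K; P₂ = P₁(V₁/V₂)^n = 27.2 kPa.
W = (P₁V₁−P₂V₂)/(n−1) = (428×34.0−27.2×266)/0.34 = 21500 J.
ΔU = nCvΔT = 3.96×12.5×(220−442) = -11000 J.
Q = ΔU + W = 10500 J.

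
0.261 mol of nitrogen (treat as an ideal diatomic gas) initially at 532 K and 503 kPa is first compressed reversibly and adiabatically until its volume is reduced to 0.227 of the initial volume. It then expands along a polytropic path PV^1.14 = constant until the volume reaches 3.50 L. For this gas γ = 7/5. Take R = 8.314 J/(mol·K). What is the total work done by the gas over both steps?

1160 J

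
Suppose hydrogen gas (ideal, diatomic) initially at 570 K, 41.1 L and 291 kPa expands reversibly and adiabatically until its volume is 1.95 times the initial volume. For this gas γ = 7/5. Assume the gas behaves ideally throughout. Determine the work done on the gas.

n = P₁V₁/(RT₁) = 291×41.1/(8.314×570) = 2.52 mol.
Adiabatic: TV^(γ−1) = const ⇒ T₂ = 570×(0.513)^0.400 = 436 K; PV^γ = const ⇒ P₂ = 114 kPa.
ΔU = nCvΔT = 2.52×20.8×(436−570) = -7010 J.
Q = 0 for an adiabatic process, so W = −ΔU = 7010 J.
Work done on the gas = −W_by = -7010 J.

-7010 J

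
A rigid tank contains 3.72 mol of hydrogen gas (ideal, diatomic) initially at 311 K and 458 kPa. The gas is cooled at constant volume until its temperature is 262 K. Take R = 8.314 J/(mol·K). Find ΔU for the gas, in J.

-3790 J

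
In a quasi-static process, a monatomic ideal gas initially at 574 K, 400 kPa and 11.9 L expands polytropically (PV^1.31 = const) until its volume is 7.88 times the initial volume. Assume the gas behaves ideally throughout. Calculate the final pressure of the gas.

26.8 kPa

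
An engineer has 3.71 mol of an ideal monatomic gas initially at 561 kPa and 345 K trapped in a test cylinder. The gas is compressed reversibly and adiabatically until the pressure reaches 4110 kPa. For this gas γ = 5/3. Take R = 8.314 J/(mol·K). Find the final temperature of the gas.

765 K

V₁ = nRT₁/P₁ = 3.71×8.314×345/561 = 19.0 L.
Adiabatic: T₂/T₁ = (P₂/P₁)^((γ−1)/γ) ⇒ T₂ = 345×(7.33)^0.400 = 765 K; V₂ = 5.74 L.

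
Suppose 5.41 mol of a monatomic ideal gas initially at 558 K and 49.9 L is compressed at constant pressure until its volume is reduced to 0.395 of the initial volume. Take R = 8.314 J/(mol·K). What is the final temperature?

220 K

P₁ = nRT₁/V₁ = 5.41×8.314×558/49.9 = 503 kPa.
Isobaric: P stays 503 kPa; V/T = const ⇒ T₂ = 220 K, V₂ = 19.7 L.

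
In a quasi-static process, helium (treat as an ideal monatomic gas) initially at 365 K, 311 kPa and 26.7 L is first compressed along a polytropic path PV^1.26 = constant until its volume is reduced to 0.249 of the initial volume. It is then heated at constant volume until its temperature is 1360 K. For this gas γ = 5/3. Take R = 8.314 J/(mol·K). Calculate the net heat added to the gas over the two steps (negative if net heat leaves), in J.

20000 J

n = P₁V₁/(RT₁) = 311×26.7/(8.314×365) = 2.74 mol.
Step 1 — Polytropic n=1.26: T₂ = T₁(V₁/V₂)^(n−1) = 365×(4.02)^0.26 = 524 K; P₂ = P₁(V₁/V₂)^n = 1790 kPa.
W = (P₁V₁−P₂V₂)/(n−1) = (311×26.7−1790×6.65)/0.26 = -13900 J.
ΔU = nCvΔT = 2.74×12.5×(524−365) = 5420 J.
Q = ΔU + W = -8480 J.
State after step 1: P = 1790 kPa, V = 6.65 L, T = 524 K.
Step 2 — Isochoric: V stays 6.65 L; P/T = const ⇒ T₂ = 1360 K, P₂ = 4650 kPa.
W = 0 (no volume change).
ΔU = nCvΔT = 2.74×12.5×(1360−524) = 28500 J.
Q = ΔU = 28500 J.
Net over both steps: W = -13900 J, Q = 20000 J, ΔU = 34000 J.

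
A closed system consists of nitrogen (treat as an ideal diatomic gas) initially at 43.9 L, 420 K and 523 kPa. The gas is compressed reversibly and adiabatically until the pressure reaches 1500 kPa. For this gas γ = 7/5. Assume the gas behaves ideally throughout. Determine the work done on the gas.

n = P₁V₁/(RT₁) = 523×43.9/(8.314×420) = 6.58 mol.
Adiabatic: T₂/T₁ = (P₂/P₁)^((γ−1)/γ) ⇒ T₂ = 420×(2.87)^0.286 = 568 K; V₂ = 20.7 L.
ΔU = nCvΔT = 6.58×20.8×(568−420) = 20200 J.
Q = 0 for an adiabatic process, so W = −ΔU = -20200 J.
Work done on the gas = −W_by = 20200 J.

20200 J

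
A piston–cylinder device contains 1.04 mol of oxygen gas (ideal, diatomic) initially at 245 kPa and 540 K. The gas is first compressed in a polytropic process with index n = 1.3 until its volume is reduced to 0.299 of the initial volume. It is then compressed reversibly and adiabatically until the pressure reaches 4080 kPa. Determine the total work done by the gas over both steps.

-13900 J

V₁ = nRT₁/P₁ = 1.04×8.314×540/245 = 19.1 L.
Step 1 — Polytropic n=1.3: T₂ = T₁(V₁/V₂)^(n−1) = 540×(3.34)^0.30 = 776 K; P₂ = P₁(V₁/V₂)^n = 1180 kPa.
W = (P₁V₁−P₂V₂)/(n−1) = (245×19.1−1180×5.70)/0.30 = -6790 J.
ΔU = nCvΔT = 1.04×20.8×(776−540) = 5090 J.
Q = ΔU + W = -1700 J.
State after step 1: P = 1180 kPa, V = 5.70 L, T = 776 K.
Step 2 — Adiabatic: T₂/T₁ = (P₂/P₁)^((γ−1)/γ) ⇒ T₂ = 776×(3.47)^0.286 = 1110 K; V₂ = 2.34 L.
ΔU = nCvΔT = 1.04×20.8×(1110−776) = 7150 J.
Q = 0 for an adiabatic process, so W = −ΔU = -7150 J.
Net over both steps: W = -13900 J, Q = -1700 J, ΔU = 12200 J.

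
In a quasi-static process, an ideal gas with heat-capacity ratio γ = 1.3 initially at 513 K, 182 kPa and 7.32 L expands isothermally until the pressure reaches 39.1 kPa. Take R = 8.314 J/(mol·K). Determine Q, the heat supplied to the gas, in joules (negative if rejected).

n = P₁V₁/(RT₁) = 182×7.32/(8.314×513) = 0.312 mol.
Isothermal: T stays 513 K; PV = const ⇒ V₂ = 34.1 L, P₂ = 39.1 kPa.
ΔU = 0 (ideal gas, T constant).
W = nRT ln(V₂/V₁) = 0.312×8.314×513×ln(4.65) = 2050 J.
Q = ΔU + W = 2050 J.

2050 J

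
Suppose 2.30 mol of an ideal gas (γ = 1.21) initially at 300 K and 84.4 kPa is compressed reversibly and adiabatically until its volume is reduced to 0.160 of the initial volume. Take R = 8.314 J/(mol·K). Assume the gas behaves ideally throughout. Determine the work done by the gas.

V₁ = nRT₁/P₁ = 2.30×8.314×300/84.4 = 68.0 L.
Adiabatic: TV^(γ−1) = const ⇒ T₂ = 300×(6.25)^0.210 = 441 K; PV^γ = const ⇒ P₂ = 775 kPa.
ΔU = nCvΔT = 2.30×39.6×(441−300) = 12800 J.
Q = 0 for an adiabatic process, so W = −ΔU = -12800 J.

-12800 J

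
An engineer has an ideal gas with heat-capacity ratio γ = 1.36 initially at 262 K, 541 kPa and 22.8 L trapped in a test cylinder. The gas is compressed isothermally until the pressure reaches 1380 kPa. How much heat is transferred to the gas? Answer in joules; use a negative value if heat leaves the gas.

-11600 J

n = P₁V₁/(RT₁) = 541×22.8/(8.314×262) = 5.66 mol.
Isothermal: T stays 262 K; PV = const ⇒ V₂ = 8.94 L, P₂ = 1380 kPa.
ΔU = 0 (ideal gas, T constant).
W = nRT ln(V₂/V₁) = 5.66×8.314×262×ln(0.392) = -11600 J.
Q = ΔU + W = -11600 J.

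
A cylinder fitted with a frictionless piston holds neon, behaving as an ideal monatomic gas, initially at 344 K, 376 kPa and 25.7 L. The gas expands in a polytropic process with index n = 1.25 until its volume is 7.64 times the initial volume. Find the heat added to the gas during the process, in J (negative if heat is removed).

n = P₁V₁/(RT₁) = 376×25.7/(8.314×344) = 3.38 mol.
Polytropic n=1.25: T₂ = T₁(V₁/V₂)^(n−1) = 344×(0.131)^0.25 = 207 K; P₂ = P₁(V₁/V₂)^n = 29.6 kPa.
W = (P₁V₁−P₂V₂)/(n−1) = (376×25.7−29.6×196)/0.25 = 15400 J.
ΔU = nCvΔT = 3.38×12.5×(207−344) = -5780 J.
Q = ΔU + W = 9630 J.

9630 J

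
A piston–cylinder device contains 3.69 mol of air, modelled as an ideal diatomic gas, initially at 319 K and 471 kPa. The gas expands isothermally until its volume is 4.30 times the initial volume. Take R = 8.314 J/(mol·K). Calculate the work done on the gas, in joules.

-14300 J

V₁ = nRT₁/P₁ = 3.69×8.314×319/471 = 20.8 L.
Isothermal: T stays 319 K; PV = const ⇒ V₂ = 89.3 L, P₂ = 110 kPa.
W = nRT ln(V₂/V₁) = 3.69×8.314×319×ln(4.30) = 14300 J.
Work done on the gas = −W_by = -14300 J.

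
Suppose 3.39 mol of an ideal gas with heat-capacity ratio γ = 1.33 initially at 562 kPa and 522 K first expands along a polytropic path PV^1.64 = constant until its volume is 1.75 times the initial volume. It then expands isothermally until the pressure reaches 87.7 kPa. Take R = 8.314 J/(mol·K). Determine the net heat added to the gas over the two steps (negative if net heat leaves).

3160 J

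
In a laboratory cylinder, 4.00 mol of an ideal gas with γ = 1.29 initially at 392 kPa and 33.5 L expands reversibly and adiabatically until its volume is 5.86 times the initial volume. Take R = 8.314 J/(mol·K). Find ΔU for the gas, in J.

T₁ = P₁V₁/(nR) = 392×33.5/(4.00×8.314) = 395 K.
Adiabatic: TV^(γ−1) = const ⇒ T₂ = 395×(0.171)^0.290 = 236 K; PV^γ = const ⇒ P₂ = 40.1 kPa.
For an ideal gas ΔU = nCvΔT with Cv = R/(γ−1) = 28.7 J/(mol·K).
ΔU = 4.00×28.7×(236−395) = -18200 J.

-18200 J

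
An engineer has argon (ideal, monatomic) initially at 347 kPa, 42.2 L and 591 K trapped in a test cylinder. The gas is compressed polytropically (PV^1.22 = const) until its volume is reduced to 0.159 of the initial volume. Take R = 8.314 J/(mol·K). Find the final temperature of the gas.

886 K

Polytropic n=1.22: T₂ = T₁(V₁/V₂)^(n−1) = 591×(6.29)^0.22 = 886 K; P₂ = P₁(V₁/V₂)^n = 3270 kPa.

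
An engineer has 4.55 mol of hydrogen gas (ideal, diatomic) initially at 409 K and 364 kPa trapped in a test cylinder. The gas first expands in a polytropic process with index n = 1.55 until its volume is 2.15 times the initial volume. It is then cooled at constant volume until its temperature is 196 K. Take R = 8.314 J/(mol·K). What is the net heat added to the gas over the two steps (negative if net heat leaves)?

-10500 J

V₁ = nRT₁/P₁ = 4.55×8.314×409/364 = 42.5 L.
Step 1 — Polytropic n=1.55: T₂ = T₁(V₁/V₂)^(n−1) = 409×(0.465)^0.55 = 268 K; P₂ = P₁(V₁/V₂)^n = 111 kPa.
W = (P₁V₁−P₂V₂)/(n−1) = (364×42.5−111×91.4)/0.55 = 9670 J.
ΔU = nCvΔT = 4.55×20.8×(268−409) = -13300 J.
Q = ΔU + W = -3620 J.
State after step 1: P = 111 kPa, V = 91.4 L, T = 268 K.
Step 2 — Isochoric: V stays 91.4 L; P/T = const ⇒ T₂ = 196 K, P₂ = 81.1 kPa.
W = 0 (no volume change).
ΔU = nCvΔT = 4.55×20.8×(196−268) = -6850 J.
Q = ΔU = -6850 J.
Net over both steps: W = 9670 J, Q = -10500 J, ΔU = -20100 J.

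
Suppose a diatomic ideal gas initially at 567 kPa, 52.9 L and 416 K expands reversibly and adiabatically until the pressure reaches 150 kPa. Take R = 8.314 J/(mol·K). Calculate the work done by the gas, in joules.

n = P₁V₁/(RT₁) = 567×52.9/(8.314×416) = 8.67 mol.
Adiabatic: T₂/T₁ = (P₂/P₁)^((γ−1)/γ) ⇒ T₂ = 416×(0.265)^0.286 = 285 K; V₂ = 137 L.
ΔU = nCvΔT = 8.67×20.8×(285−416) = -23700 J.
Q = 0 for an adiabatic process, so W = −ΔU = 23700 J.

23700 J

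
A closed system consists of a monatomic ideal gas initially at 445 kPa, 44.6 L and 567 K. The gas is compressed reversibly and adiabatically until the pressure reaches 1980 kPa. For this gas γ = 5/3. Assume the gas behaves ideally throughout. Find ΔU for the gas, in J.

n = P₁V₁/(RT₁) = 445×44.6/(8.314×567) = 4.21 mol.
Adiabatic: T₂/T₁ = (P₂/P₁)^((γ−1)/γ) ⇒ T₂ = 567×(4.45)^0.400 = 1030 K; V₂ = 18.2 L.
For an ideal gas ΔU = nCvΔT with Cv = (3/2)R = 12.5 J/(mol·K).
ΔU = 4.21×12.5×(1030−567) = 24300 J.

24300 J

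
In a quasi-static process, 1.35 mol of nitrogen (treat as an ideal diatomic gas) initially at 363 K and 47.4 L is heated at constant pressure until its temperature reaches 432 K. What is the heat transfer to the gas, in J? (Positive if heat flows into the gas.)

P₁ = nRT₁/V₁ = 1.35×8.314×363/47.4 = 86.0 kPa.
Isobaric: P stays 86.0 kPa; V/T = const ⇒ T₂ = 432 K, V₂ = 56.4 L.
W = PΔV = 86.0×(56.4−47.4) kPa·L = 774 J.
ΔU = nCvΔT = 1.35×20.8×(432−363) = 1940 J.
Q = ΔU + W = nCpΔT = 2710 J.

2710 J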